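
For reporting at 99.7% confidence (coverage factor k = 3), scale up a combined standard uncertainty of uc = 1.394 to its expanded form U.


U = k * uc
U = 3 * 1.394
U = 4.1820

4.1820


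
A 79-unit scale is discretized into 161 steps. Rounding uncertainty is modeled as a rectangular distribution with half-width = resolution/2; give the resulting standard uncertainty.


resolution = range / divisions
resolution = 79 / 161 = 0.49068323
u_res = resolution / (2*sqrt(3))
u_res = 0.49068323 / 3.4641016
u_res = 0.1416

0.1416


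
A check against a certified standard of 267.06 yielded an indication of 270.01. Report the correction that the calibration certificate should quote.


Correction = standard - reading
= 267.06 - 270.01
= -2.9500

-2.9500


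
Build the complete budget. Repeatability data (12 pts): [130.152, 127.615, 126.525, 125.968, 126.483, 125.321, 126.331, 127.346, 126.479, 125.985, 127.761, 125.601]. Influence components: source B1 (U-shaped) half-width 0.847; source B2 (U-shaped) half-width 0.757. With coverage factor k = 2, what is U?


mean = (130.152 + 127.615 + 126.525 + 125.968 + 126.483 + 125.321 + 126.331 + 127.346 + 126.479 + 125.985 + 127.761 + 125.601) / 12 = 126.79725
s = sqrt(sum((x - mean)^2)/(n-1)) = 1.3004294
u_A = s / sqrt(n) = 1.3004294 / sqrt(12) = 0.37540163
u_B1 = 0.847 / sqrt(2) = 0.59891944
u_B2 = 0.757 / sqrt(2) = 0.53527983
uc = sqrt(0.37540163^2 + 0.59891944^2 + 0.53527983^2) = 0.88665403
U = k * uc = 2 * 0.88665403
U = 1.7733

1.7733


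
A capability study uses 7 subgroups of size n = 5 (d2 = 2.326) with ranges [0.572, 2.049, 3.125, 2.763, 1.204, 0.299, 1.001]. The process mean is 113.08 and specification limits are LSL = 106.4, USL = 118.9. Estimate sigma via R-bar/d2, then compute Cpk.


R_bar = (0.572 + 2.049 + 3.125 + 2.763 + 1.204 + 0.299 + 1.001) / 7 = 1.5732857
sigma = R_bar / d2 = 1.5732857 / 2.326 = 0.6763911
Cp = (USL - LSL)/(6*sigma) = (118.9 - 106.4)/(6*0.6763911) = 3.0801
Cpu = (118.9 - 113.08)/(3*0.6763911) = 2.8682
Cpl = (113.08 - 106.4)/(3*0.6763911) = 3.2920
Cpk = min(Cpu, Cpl) = 2.8682

2.8682


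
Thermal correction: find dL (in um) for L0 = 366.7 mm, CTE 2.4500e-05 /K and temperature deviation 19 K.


dL = L * alpha * dT
= 366.7 * 2.4500e-05 * 19
= 0.1706988 mm
dL_um = 0.1706988 * 1000 = 170.6988 um

170.6988


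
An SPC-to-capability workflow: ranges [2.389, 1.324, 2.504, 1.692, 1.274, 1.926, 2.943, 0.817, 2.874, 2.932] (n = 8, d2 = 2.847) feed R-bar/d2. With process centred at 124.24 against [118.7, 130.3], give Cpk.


R_bar = (2.389 + 1.324 + 2.504 + 1.692 + 1.274 + 1.926 + 2.943 + 0.817 + 2.874 + 2.932) / 10 = 2.0675
sigma = R_bar / d2 = 2.0675 / 2.847 = 0.72620302
Cp = (USL - LSL)/(6*sigma) = (130.3 - 118.7)/(6*0.72620302) = 2.6622
Cpu = (130.3 - 124.24)/(3*0.72620302) = 2.7816
Cpl = (124.24 - 118.7)/(3*0.72620302) = 2.5429
Cpk = min(Cpu, Cpl) = 2.5429

2.5429


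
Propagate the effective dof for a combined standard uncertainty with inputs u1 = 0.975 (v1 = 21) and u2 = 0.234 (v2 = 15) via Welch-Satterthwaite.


uc = sqrt(u1^2 + u2^2) = sqrt(0.975^2 + 0.234^2) = 1.0026869
v_eff = uc^4 / (u1^4/v1 + u2^4/v2)
= 1.0026869^4 / (0.975^4/21 + 0.234^4/15)
= 1.010791 / 0.043232638
v_eff = 23.3803

23.3803


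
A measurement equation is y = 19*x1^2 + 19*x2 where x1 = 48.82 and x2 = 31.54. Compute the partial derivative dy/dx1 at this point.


y = 19*x1^2 + 19*x2
dy/dx1 = 2*19*x1
Evaluate at x1 = 48.82: c1 = 38 * 48.82
c1 = 1855.1600

1855.1600


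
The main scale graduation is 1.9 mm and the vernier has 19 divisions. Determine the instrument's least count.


LC = MSD / n_div
= 1.9 / 19
= 0.1000

0.1000


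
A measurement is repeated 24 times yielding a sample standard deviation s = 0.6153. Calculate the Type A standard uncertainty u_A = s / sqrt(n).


u_A = s / sqrt(n)
u_A = 0.6153 / sqrt(24)
u_A = 0.6153 / 4.8989795
u_A = 0.1256

0.1256


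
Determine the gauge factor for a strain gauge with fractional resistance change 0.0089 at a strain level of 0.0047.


GF = (dR/R) / epsilon
= 0.0089 / 0.0047
= 1.8936

1.8936


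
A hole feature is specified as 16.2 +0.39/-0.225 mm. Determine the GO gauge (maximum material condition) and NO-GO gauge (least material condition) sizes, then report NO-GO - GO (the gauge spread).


GO = nominal - lower_tol (smallest hole = maximum material condition)
GO = 16.2 - 0.225 = 15.975
NO-GO = nominal + upper_tol (largest hole = least material condition)
NO-GO = 16.2 + 0.39 = 16.59
spread = NO-GO - GO = 16.59 - 15.975 = 0.6150

0.6150


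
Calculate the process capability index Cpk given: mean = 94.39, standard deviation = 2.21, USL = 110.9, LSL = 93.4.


Cpu = (USL - mean) / (3*sigma) = (110.9 - 94.39) / (3*2.21) = 2.4902
Cpl = (mean - LSL) / (3*sigma) = (94.39 - 93.4) / (3*2.21) = 0.1493
Cpk = min(Cpu, Cpl) = 0.1493

0.1493


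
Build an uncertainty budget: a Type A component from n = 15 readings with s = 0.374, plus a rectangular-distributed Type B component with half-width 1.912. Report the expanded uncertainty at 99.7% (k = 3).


u_A = s / sqrt(n) = 0.374 / sqrt(15) = 0.096566385
u_B = half_width / sqrt(3) = 1.912 / sqrt(3) = 1.1038937
uc = sqrt(u_A^2 + u_B^2) = sqrt(0.096566385^2 + 1.1038937^2) = 1.1081094
U = k * uc = 3 * 1.1081094
U = 3.3243

3.3243


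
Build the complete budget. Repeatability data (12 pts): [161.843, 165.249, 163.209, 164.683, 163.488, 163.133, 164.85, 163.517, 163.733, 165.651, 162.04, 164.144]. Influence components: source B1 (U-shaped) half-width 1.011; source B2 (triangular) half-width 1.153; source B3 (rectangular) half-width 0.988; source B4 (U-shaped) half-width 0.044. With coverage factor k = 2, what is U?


mean = (161.843 + 165.249 + 163.209 + 164.683 + 163.488 + 163.133 + 164.85 + 163.517 + 163.733 + 165.651 + 162.04 + 164.144) / 12 = 163.795
s = sqrt(sum((x - mean)^2)/(n-1)) = 1.1843513
u_A = s / sqrt(n) = 1.1843513 / sqrt(12) = 0.34189277
u_B1 = 1.011 / sqrt(2) = 0.71488496
u_B2 = 1.153 / sqrt(6) = 0.47071028
u_B3 = 0.988 / sqrt(3) = 0.57042207
u_B4 = 0.044 / sqrt(2) = 0.031112698
uc = sqrt(0.34189277^2 + 0.71488496^2 + 0.47071028^2 + 0.57042207^2 + 0.031112698^2) = 1.0843748
U = k * uc = 2 * 1.0843748
U = 2.1687

2.1687


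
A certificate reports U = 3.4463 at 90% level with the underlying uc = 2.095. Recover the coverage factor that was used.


k = U / uc
k = 3.4463 / 2.095
k = 1.645

1.645


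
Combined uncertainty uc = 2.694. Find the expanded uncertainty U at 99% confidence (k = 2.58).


U = k * uc
U = 2.58 * 2.694
U = 6.9505

6.9505


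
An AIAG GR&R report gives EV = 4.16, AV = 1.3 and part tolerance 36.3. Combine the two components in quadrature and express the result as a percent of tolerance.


GRR = sqrt(EV^2 + AV^2) = sqrt(4.16^2 + 1.3^2) = 4.3583942
%GRR = GRR / tol * 100 = 4.3583942 / 36.3 * 100
%GRR = 12.0066

12.0066


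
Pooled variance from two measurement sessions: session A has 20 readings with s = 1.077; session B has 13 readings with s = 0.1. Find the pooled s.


s_p = sqrt(((n1-1)*s1^2 + (n2-1)*s2^2) / (n1+n2-2))
numerator = (20-1)*1.077^2 + (13-1)*0.1^2 = 22.038651 + 0.12 = 22.158651
denominator = 20 + 13 - 2 = 31
s_p^2 = 22.158651 / 31 = 0.71479519
s_p = sqrt(0.71479519) = 0.8455

0.8455


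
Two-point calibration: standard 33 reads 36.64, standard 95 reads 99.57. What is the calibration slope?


slope = (y2 - y1) / (x2 - x1)
= (99.57 - 36.64) / (95 - 33)
= 62.9300 / 62
= 1.0150

1.0150


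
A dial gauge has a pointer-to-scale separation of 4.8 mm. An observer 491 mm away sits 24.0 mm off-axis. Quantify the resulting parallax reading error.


error = h * offset / d
= 4.8 * 24.0 / 491
= 0.2346

0.2346


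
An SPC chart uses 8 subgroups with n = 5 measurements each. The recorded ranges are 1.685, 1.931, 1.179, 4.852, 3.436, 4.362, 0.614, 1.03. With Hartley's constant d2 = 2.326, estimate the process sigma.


R_bar = (1.685 + 1.931 + 1.179 + 4.852 + 3.436 + 4.362 + 0.614 + 1.03) / 8
R_bar = 19.089 / 8 = 2.386125
sigma_hat = R_bar / d2 = 2.386125 / 2.326 = 1.0258

1.0258


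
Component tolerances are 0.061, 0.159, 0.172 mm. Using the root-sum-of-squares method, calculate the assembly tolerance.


RSS = sqrt(0.061^2 + 0.159^2 + 0.172^2)
= sqrt(0.058586)
= 0.2420

0.2420


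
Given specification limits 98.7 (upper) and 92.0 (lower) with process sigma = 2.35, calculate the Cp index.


Cp = (USL - LSL) / (6 * sigma)
= (98.7 - 92.0) / (6 * 2.35)
= 6.7000 / 14.1000
= 0.4752

0.4752


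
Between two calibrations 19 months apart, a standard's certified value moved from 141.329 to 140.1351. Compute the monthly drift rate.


rate = (v2 - v1) / months
= (140.1351 - 141.329) / 19
= -1.1939 / 19
= -0.0628

-0.0628


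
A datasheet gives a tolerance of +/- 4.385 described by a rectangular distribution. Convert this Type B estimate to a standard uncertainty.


u_B = half_width / sqrt(3)
u_B = 4.385 / 1.7320508
u_B = 2.5317

2.5317


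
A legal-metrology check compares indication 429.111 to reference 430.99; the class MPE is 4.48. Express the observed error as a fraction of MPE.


e = indication - reference = 429.111 - 430.99 = -1.8790
|e| = 1.8790
ratio = |e| / MPE = 1.8790 / 4.48
ratio = 0.4194

0.4194


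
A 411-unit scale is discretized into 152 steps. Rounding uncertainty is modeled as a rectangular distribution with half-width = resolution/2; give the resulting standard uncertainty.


resolution = range / divisions
resolution = 411 / 152 = 2.7039474
u_res = resolution / (2*sqrt(3))
u_res = 2.7039474 / 3.4641016
u_res = 0.7806

0.7806


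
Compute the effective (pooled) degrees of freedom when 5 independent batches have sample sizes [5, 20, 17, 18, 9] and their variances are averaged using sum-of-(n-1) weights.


nu = sum_i (n_i - 1)
nu = ((5 - 1) + (20 - 1) + (17 - 1) + (18 - 1) + (9 - 1))
nu = 4 + 19 + 16 + 17 + 8
nu = 64

64


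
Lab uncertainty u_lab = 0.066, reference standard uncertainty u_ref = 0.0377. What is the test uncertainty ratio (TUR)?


TUR = u_lab / u_ref
= 0.066 / 0.0377
= 1.7507

1.7507


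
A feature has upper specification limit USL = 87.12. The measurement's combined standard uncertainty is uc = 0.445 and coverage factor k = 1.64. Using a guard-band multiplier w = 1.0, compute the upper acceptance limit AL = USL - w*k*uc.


U = k * uc = 1.64 * 0.445 = 0.7298
guard band g = w * U = 1.0 * 0.7298 = 0.7298
AL = USL - g = 87.12 - 0.7298
AL = 86.3902

86.3902


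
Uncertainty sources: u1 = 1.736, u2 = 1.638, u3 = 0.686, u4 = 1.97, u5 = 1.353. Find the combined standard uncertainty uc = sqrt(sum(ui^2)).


uc = sqrt(1.736^2 + 1.638^2 + 0.686^2 + 1.97^2 + 1.353^2)
uc = sqrt(11.878845)
uc = 3.4466

3.4466


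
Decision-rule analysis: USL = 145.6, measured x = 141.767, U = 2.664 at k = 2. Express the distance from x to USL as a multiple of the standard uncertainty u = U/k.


u = U / k = 2.664 / 2 = 1.332
margin = |USL - x| = |145.6 - 141.767| = 3.833
z = margin / u = 3.833 / 1.332
z = 2.8776

2.8776


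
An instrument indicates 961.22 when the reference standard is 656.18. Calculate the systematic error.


Systematic error = measured - true
= 961.22 - 656.18
= 305.0400

305.0400


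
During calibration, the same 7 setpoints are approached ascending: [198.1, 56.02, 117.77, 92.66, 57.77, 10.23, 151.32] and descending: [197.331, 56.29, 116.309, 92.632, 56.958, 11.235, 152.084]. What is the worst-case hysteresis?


|198.1 - 197.331| = 0.7690
|56.02 - 56.29| = 0.2700
|117.77 - 116.309| = 1.4610
|92.66 - 92.632| = 0.0280
|57.77 - 56.958| = 0.8120
|10.23 - 11.235| = 1.0050
|151.32 - 152.084| = 0.7640
hysteresis = max(diffs) = 1.4610

1.4610


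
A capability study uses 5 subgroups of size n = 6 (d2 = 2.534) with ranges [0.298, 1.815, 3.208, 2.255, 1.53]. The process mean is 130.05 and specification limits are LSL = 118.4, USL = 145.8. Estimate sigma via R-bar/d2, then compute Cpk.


R_bar = (0.298 + 1.815 + 3.208 + 2.255 + 1.53) / 5 = 1.8212
sigma = R_bar / d2 = 1.8212 / 2.534 = 0.7187056
Cp = (USL - LSL)/(6*sigma) = (145.8 - 118.4)/(6*0.7187056) = 6.3540
Cpu = (145.8 - 130.05)/(3*0.7187056) = 7.3048
Cpl = (130.05 - 118.4)/(3*0.7187056) = 5.4032
Cpk = min(Cpu, Cpl) = 5.4032

5.4032


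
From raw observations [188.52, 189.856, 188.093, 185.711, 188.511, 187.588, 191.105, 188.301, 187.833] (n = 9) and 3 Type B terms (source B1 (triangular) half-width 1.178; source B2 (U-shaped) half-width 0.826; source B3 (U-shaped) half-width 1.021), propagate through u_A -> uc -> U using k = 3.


mean = (188.52 + 189.856 + 188.093 + 185.711 + 188.511 + 187.588 + 191.105 + 188.301 + 187.833) / 9 = 188.3908889
s = sqrt(sum((x - mean)^2)/(n-1)) = 1.4907439
u_A = s / sqrt(n) = 1.4907439 / sqrt(9) = 0.49691463
u_B1 = 1.178 / sqrt(6) = 0.48091649
u_B2 = 0.826 / sqrt(2) = 0.5840702
u_B3 = 1.021 / sqrt(2) = 0.72195602
uc = sqrt(0.49691463^2 + 0.48091649^2 + 0.5840702^2 + 0.72195602^2) = 1.157827
U = k * uc = 3 * 1.157827
U = 3.4735

3.4735


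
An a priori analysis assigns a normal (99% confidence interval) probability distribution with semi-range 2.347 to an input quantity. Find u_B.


u_B = half_width / 2.576
u_B = 2.347 / 2.576
u_B = 0.9111

0.9111


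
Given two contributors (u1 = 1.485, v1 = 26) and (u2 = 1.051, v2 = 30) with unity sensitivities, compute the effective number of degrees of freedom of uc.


uc = sqrt(u1^2 + u2^2) = sqrt(1.485^2 + 1.051^2) = 1.8192927
v_eff = uc^4 / (u1^4/v1 + u2^4/v2)
= 1.8192927^4 / (1.485^4/26 + 1.051^4/30)
= 10.954948 / 0.22771057
v_eff = 48.1091

48.1091


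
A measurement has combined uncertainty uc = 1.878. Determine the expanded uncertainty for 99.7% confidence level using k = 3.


U = k * uc
U = 3 * 1.878
U = 5.6340

5.6340


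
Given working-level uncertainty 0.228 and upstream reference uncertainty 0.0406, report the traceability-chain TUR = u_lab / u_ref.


TUR = u_lab / u_ref
= 0.228 / 0.0406
= 5.6158

5.6158


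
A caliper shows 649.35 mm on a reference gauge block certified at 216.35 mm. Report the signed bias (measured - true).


Systematic error = measured - true
= 649.35 - 216.35
= 433.0000

433.0000


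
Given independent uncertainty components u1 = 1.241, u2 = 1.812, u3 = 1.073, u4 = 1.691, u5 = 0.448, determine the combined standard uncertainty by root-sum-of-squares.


uc = sqrt(1.241^2 + 1.812^2 + 1.073^2 + 1.691^2 + 0.448^2)
uc = sqrt(9.034939)
uc = 3.0058

3.0058


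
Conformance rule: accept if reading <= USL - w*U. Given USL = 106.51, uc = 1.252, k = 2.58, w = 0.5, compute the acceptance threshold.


U = k * uc = 2.58 * 1.252 = 3.23016
guard band g = w * U = 0.5 * 3.23016 = 1.61508
AL = USL - g = 106.51 - 1.61508
AL = 104.8949

104.8949


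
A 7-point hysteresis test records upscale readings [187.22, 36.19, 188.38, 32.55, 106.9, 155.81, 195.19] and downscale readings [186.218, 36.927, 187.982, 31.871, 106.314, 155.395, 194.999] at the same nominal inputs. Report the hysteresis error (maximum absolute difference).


|187.22 - 186.218| = 1.0020
|36.19 - 36.927| = 0.7370
|188.38 - 187.982| = 0.3980
|32.55 - 31.871| = 0.6790
|106.9 - 106.314| = 0.5860
|155.81 - 155.395| = 0.4150
|195.19 - 194.999| = 0.1910
hysteresis = max(diffs) = 1.0020

1.0020


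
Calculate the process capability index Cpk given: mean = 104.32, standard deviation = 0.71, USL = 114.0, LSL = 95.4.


Cpu = (USL - mean) / (3*sigma) = (114.0 - 104.32) / (3*0.71) = 4.5446
Cpl = (mean - LSL) / (3*sigma) = (104.32 - 95.4) / (3*0.71) = 4.1878
Cpk = min(Cpu, Cpl) = 4.1878

4.1878


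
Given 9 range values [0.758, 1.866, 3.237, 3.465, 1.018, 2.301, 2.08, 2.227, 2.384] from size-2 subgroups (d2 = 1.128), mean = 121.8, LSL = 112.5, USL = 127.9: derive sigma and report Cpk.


R_bar = (0.758 + 1.866 + 3.237 + 3.465 + 1.018 + 2.301 + 2.08 + 2.227 + 2.384) / 9 = 2.1484444
sigma = R_bar / d2 = 2.1484444 / 1.128 = 1.9046493
Cp = (USL - LSL)/(6*sigma) = (127.9 - 112.5)/(6*1.9046493) = 1.3476
Cpu = (127.9 - 121.8)/(3*1.9046493) = 1.0676
Cpl = (121.8 - 112.5)/(3*1.9046493) = 1.6276
Cpk = min(Cpu, Cpl) = 1.0676

1.0676


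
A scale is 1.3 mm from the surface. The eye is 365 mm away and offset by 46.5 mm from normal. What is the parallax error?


error = h * offset / d
= 1.3 * 46.5 / 365
= 0.1656

0.1656


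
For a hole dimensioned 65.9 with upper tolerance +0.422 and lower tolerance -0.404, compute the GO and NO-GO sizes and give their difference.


GO = nominal - lower_tol (smallest hole = maximum material condition)
GO = 65.9 - 0.404 = 65.496
NO-GO = nominal + upper_tol (largest hole = least material condition)
NO-GO = 65.9 + 0.422 = 66.322
spread = NO-GO - GO = 66.322 - 65.496 = 0.8260

0.8260


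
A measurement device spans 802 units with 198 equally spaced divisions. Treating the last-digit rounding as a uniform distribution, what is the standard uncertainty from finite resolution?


resolution = range / divisions
resolution = 802 / 198 = 4.0505051
u_res = resolution / (2*sqrt(3))
u_res = 4.0505051 / 3.4641016
u_res = 1.1693

1.1693


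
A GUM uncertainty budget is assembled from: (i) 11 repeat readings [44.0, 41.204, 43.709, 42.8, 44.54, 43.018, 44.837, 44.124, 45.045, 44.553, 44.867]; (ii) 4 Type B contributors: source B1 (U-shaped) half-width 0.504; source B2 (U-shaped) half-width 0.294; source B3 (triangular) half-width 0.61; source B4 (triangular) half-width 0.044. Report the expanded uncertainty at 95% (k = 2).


mean = (44.0 + 41.204 + 43.709 + 42.8 + 44.54 + 43.018 + 44.837 + 44.124 + 45.045 + 44.553 + 44.867) / 11 = 43.88154545
s = sqrt(sum((x - mean)^2)/(n-1)) = 1.1536612
u_A = s / sqrt(n) = 1.1536612 / sqrt(11) = 0.34784194
u_B1 = 0.504 / sqrt(2) = 0.35638182
u_B2 = 0.294 / sqrt(2) = 0.20788939
u_B3 = 0.61 / sqrt(6) = 0.24903146
u_B4 = 0.044 / sqrt(6) = 0.017962925
uc = sqrt(0.34784194^2 + 0.35638182^2 + 0.20788939^2 + 0.24903146^2 + 0.017962925^2) = 0.59460857
U = k * uc = 2 * 0.59460857
U = 1.1892

1.1892


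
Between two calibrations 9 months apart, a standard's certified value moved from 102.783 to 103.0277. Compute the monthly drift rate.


rate = (v2 - v1) / months
= (103.0277 - 102.783) / 9
= 0.2447 / 9
= 0.0272

0.0272


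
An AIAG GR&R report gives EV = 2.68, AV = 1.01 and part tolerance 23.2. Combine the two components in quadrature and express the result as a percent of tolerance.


GRR = sqrt(EV^2 + AV^2) = sqrt(2.68^2 + 1.01^2) = 2.8640007
%GRR = GRR / tol * 100 = 2.8640007 / 23.2 * 100
%GRR = 12.3448

12.3448


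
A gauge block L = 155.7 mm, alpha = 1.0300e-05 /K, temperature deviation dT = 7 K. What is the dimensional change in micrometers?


dL = L * alpha * dT
= 155.7 * 1.0300e-05 * 7
= 0.0112260 mm
dL_um = 0.0112260 * 1000 = 11.2260 um

11.2260


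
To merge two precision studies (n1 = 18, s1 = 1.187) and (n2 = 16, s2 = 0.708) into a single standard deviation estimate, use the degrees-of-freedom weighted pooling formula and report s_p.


s_p = sqrt(((n1-1)*s1^2 + (n2-1)*s2^2) / (n1+n2-2))
numerator = (18-1)*1.187^2 + (16-1)*0.708^2 = 23.952473 + 7.51896 = 31.471433
denominator = 18 + 16 - 2 = 32
s_p^2 = 31.471433 / 32 = 0.98348228
s_p = sqrt(0.98348228) = 0.9917

0.9917


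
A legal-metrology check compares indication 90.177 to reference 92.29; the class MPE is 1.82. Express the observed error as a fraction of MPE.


e = indication - reference = 90.177 - 92.29 = -2.1130
|e| = 2.1130
ratio = |e| / MPE = 2.1130 / 1.82
ratio = 1.1610

1.1610


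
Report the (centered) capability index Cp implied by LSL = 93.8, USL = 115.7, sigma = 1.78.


Cp = (USL - LSL) / (6 * sigma)
= (115.7 - 93.8) / (6 * 1.78)
= 21.9000 / 10.6800
= 2.0506

2.0506


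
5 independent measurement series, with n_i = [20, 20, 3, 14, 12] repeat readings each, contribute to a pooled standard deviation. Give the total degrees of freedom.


nu = sum_i (n_i - 1)
nu = ((20 - 1) + (20 - 1) + (3 - 1) + (14 - 1) + (12 - 1))
nu = 19 + 19 + 2 + 13 + 11
nu = 64

64


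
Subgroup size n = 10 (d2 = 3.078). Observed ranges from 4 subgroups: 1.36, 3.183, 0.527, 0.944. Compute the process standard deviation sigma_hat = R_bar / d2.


R_bar = (1.36 + 3.183 + 0.527 + 0.944) / 4
R_bar = 6.014 / 4 = 1.5035
sigma_hat = R_bar / d2 = 1.5035 / 3.078 = 0.4885

0.4885


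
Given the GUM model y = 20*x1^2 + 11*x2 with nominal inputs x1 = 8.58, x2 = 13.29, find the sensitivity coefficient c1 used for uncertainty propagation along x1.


y = 20*x1^2 + 11*x2
dy/dx1 = 2*20*x1
Evaluate at x1 = 8.58: c1 = 40 * 8.58
c1 = 343.2000

343.2000


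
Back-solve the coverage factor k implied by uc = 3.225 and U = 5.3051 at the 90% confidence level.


k = U / uc
k = 5.3051 / 3.225
k = 1.645

1.645


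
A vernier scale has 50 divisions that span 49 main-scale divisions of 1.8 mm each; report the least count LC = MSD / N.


LC = MSD / n_div
= 1.8 / 50
= 0.0360

0.0360


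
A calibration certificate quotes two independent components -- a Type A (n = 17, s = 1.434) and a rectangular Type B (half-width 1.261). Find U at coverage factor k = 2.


u_A = s / sqrt(n) = 1.434 / sqrt(17) = 0.34779609
u_B = half_width / sqrt(3) = 1.261 / sqrt(3) = 0.72803869
uc = sqrt(u_A^2 + u_B^2) = sqrt(0.34779609^2 + 0.72803869^2) = 0.80684723
U = k * uc = 2 * 0.80684723
U = 1.6137

1.6137


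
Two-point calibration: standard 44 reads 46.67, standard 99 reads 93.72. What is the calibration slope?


slope = (y2 - y1) / (x2 - x1)
= (93.72 - 46.67) / (99 - 44)
= 47.0500 / 55
= 0.8555

0.8555


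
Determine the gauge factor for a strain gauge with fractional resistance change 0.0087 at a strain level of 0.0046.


GF = (dR/R) / epsilon
= 0.0087 / 0.0046
= 1.8913

1.8913


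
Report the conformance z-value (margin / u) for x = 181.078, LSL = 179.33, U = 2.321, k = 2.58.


u = U / k = 2.321 / 2.58 = 0.8996124
margin = |LSL - x| = |179.33 - 181.078| = 1.748
z = margin / u = 1.748 / 0.8996124
z = 1.9431

1.9431


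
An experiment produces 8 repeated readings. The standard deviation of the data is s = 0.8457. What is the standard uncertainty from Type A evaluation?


u_A = s / sqrt(n)
u_A = 0.8457 / sqrt(8)
u_A = 0.8457 / 2.8284271
u_A = 0.2990

0.2990


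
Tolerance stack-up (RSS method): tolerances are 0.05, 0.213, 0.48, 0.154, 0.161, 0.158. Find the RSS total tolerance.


RSS = sqrt(0.05^2 + 0.213^2 + 0.48^2 + 0.154^2 + 0.161^2 + 0.158^2)
= sqrt(0.35287)
= 0.5940

0.5940


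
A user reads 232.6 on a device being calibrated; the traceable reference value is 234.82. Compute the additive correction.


Correction = standard - reading
= 234.82 - 232.6
= 2.2200

2.2200


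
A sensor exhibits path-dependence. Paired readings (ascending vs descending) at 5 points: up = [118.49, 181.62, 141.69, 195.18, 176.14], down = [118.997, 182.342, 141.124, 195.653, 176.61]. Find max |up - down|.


|118.49 - 118.997| = 0.5070
|181.62 - 182.342| = 0.7220
|141.69 - 141.124| = 0.5660
|195.18 - 195.653| = 0.4730
|176.14 - 176.61| = 0.4700
hysteresis = max(diffs) = 0.7220

0.7220


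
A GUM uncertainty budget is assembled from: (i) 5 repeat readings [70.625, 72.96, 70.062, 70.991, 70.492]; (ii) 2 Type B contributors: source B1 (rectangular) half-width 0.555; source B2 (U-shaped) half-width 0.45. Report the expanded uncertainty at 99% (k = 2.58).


mean = (70.625 + 72.96 + 70.062 + 70.991 + 70.492) / 5 = 71.026
s = sqrt(sum((x - mean)^2)/(n-1)) = 1.131021
u_A = s / sqrt(n) = 1.131021 / sqrt(5) = 0.50580797
u_B1 = 0.555 / sqrt(3) = 0.3204294
u_B2 = 0.45 / sqrt(2) = 0.31819805
uc = sqrt(0.50580797^2 + 0.3204294^2 + 0.31819805^2) = 0.67806099
U = k * uc = 2.58 * 0.67806099
U = 1.7494

1.7494


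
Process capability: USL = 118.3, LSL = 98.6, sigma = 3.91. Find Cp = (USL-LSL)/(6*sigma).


Cp = (USL - LSL) / (6 * sigma)
= (118.3 - 98.6) / (6 * 3.91)
= 19.7000 / 23.4600
= 0.8397

0.8397


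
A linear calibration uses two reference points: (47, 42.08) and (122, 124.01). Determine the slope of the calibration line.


slope = (y2 - y1) / (x2 - x1)
= (124.01 - 42.08) / (122 - 47)
= 81.9300 / 75
= 1.0924

1.0924


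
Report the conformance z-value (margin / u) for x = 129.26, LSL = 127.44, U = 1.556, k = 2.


u = U / k = 1.556 / 2 = 0.778
margin = |LSL - x| = |127.44 - 129.26| = 1.82
z = margin / u = 1.82 / 0.778
z = 2.3393

2.3393


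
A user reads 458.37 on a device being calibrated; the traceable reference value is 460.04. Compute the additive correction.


Correction = standard - reading
= 460.04 - 458.37
= 1.6700

1.6700


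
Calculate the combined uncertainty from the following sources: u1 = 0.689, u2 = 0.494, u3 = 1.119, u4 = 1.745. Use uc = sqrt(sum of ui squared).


uc = sqrt(0.689^2 + 0.494^2 + 1.119^2 + 1.745^2)
uc = sqrt(5.015943)
uc = 2.2396

2.2396


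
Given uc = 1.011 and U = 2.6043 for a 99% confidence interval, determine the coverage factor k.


k = U / uc
k = 2.6043 / 1.011
k = 2.576

2.576


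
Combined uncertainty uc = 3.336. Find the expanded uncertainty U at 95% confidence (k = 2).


U = k * uc
U = 2 * 3.336
U = 6.6720

6.6720


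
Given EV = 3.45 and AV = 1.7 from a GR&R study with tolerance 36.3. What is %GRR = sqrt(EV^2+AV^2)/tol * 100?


GRR = sqrt(EV^2 + AV^2) = sqrt(3.45^2 + 1.7^2) = 3.8461019
%GRR = GRR / tol * 100 = 3.8461019 / 36.3 * 100
%GRR = 10.5953

10.5953


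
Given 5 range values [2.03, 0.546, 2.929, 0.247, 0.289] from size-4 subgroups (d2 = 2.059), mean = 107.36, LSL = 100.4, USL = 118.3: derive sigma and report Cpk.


R_bar = (2.03 + 0.546 + 2.929 + 0.247 + 0.289) / 5 = 1.2082
sigma = R_bar / d2 = 1.2082 / 2.059 = 0.5867897
Cp = (USL - LSL)/(6*sigma) = (118.3 - 100.4)/(6*0.5867897) = 5.0842
Cpu = (118.3 - 107.36)/(3*0.5867897) = 6.2146
Cpl = (107.36 - 100.4)/(3*0.5867897) = 3.9537
Cpk = min(Cpu, Cpl) = 3.9537

3.9537


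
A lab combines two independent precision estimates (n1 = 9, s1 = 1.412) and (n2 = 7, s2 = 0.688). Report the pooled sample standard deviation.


s_p = sqrt(((n1-1)*s1^2 + (n2-1)*s2^2) / (n1+n2-2))
numerator = (9-1)*1.412^2 + (7-1)*0.688^2 = 15.949952 + 2.840064 = 18.790016
denominator = 9 + 7 - 2 = 14
s_p^2 = 18.790016 / 14 = 1.342144
s_p = sqrt(1.342144) = 1.1585

1.1585


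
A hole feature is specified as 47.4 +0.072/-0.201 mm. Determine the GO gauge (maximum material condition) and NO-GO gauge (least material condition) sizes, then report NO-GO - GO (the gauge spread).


GO = nominal - lower_tol (smallest hole = maximum material condition)
GO = 47.4 - 0.201 = 47.199
NO-GO = nominal + upper_tol (largest hole = least material condition)
NO-GO = 47.4 + 0.072 = 47.472
spread = NO-GO - GO = 47.472 - 47.199 = 0.2730

0.2730


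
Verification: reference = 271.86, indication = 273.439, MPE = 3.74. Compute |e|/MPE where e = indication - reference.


e = indication - reference = 273.439 - 271.86 = 1.5790
|e| = 1.5790
ratio = |e| / MPE = 1.5790 / 3.74
ratio = 0.4222

0.4222


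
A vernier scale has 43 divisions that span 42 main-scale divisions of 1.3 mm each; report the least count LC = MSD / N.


LC = MSD / n_div
= 1.3 / 43
= 0.0302

0.0302


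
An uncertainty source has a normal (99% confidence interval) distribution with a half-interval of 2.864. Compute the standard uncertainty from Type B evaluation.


u_B = half_width / 2.576
u_B = 2.864 / 2.576
u_B = 1.1118

1.1118


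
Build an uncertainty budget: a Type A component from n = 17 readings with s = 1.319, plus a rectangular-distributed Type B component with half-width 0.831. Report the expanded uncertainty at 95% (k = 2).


u_A = s / sqrt(n) = 1.319 / sqrt(17) = 0.31990449
u_B = half_width / sqrt(3) = 0.831 / sqrt(3) = 0.47977807
uc = sqrt(u_A^2 + u_B^2) = sqrt(0.31990449^2 + 0.47977807^2) = 0.57665057
U = k * uc = 2 * 0.57665057
U = 1.1533

1.1533


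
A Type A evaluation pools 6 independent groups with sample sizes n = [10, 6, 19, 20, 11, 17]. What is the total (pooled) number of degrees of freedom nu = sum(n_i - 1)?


nu = sum_i (n_i - 1)
nu = ((10 - 1) + (6 - 1) + (19 - 1) + (20 - 1) + (11 - 1) + (17 - 1))
nu = 9 + 5 + 18 + 19 + 10 + 16
nu = 77

77


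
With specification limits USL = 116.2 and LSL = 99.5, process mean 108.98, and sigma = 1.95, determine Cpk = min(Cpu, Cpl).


Cpu = (USL - mean) / (3*sigma) = (116.2 - 108.98) / (3*1.95) = 1.2342
Cpl = (mean - LSL) / (3*sigma) = (108.98 - 99.5) / (3*1.95) = 1.6205
Cpk = min(Cpu, Cpl) = 1.2342

1.2342


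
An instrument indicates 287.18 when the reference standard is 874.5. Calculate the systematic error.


Systematic error = measured - true
= 287.18 - 874.5
= -587.3200

-587.3200


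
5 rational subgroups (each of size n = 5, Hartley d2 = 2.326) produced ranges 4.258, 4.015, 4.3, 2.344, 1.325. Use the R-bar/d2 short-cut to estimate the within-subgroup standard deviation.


R_bar = (4.258 + 4.015 + 4.3 + 2.344 + 1.325) / 5
R_bar = 16.242 / 5 = 3.2484
sigma_hat = R_bar / d2 = 3.2484 / 2.326 = 1.3966

1.3966


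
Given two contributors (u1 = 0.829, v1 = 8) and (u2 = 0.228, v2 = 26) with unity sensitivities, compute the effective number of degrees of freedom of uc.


uc = sqrt(u1^2 + u2^2) = sqrt(0.829^2 + 0.228^2) = 0.85978195
v_eff = uc^4 / (u1^4/v1 + u2^4/v2)
= 0.85978195^4 / (0.829^4/8 + 0.228^4/26)
= 0.5464536 / 0.05914146
v_eff = 9.2398

9.2398


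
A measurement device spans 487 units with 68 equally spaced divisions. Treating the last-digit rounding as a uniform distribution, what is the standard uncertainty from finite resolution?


resolution = range / divisions
resolution = 487 / 68 = 7.1617647
u_res = resolution / (2*sqrt(3))
u_res = 7.1617647 / 3.4641016
u_res = 2.0674

2.0674


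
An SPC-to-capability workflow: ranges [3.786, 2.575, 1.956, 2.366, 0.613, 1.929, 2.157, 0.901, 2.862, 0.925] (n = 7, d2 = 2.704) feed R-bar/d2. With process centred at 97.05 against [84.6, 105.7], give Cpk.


R_bar = (3.786 + 2.575 + 1.956 + 2.366 + 0.613 + 1.929 + 2.157 + 0.901 + 2.862 + 0.925) / 10 = 2.007
sigma = R_bar / d2 = 2.007 / 2.704 = 0.74223373
Cp = (USL - LSL)/(6*sigma) = (105.7 - 84.6)/(6*0.74223373) = 4.7380
Cpu = (105.7 - 97.05)/(3*0.74223373) = 3.8847
Cpl = (97.05 - 84.6)/(3*0.74223373) = 5.5912
Cpk = min(Cpu, Cpl) = 3.8847

3.8847


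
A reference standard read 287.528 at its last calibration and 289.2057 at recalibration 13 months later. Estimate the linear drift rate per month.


rate = (v2 - v1) / months
= (289.2057 - 287.528) / 13
= 1.6777 / 13
= 0.1291

0.1291


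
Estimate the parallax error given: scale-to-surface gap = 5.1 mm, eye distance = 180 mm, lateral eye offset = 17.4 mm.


error = h * offset / d
= 5.1 * 17.4 / 180
= 0.4930

0.4930


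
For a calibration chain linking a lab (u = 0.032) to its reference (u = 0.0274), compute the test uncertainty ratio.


TUR = u_lab / u_ref
= 0.032 / 0.0274
= 1.1679

1.1679


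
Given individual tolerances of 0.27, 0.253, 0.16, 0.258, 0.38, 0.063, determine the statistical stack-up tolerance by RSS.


RSS = sqrt(0.27^2 + 0.253^2 + 0.16^2 + 0.258^2 + 0.38^2 + 0.063^2)
= sqrt(0.377442)
= 0.6144

0.6144


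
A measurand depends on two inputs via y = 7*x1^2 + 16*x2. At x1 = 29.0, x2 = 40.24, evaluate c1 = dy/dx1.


y = 7*x1^2 + 16*x2
dy/dx1 = 2*7*x1
Evaluate at x1 = 29.0: c1 = 14 * 29.0
c1 = 406.0000

406.0000


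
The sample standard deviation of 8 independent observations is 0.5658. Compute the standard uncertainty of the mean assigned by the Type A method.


u_A = s / sqrt(n)
u_A = 0.5658 / sqrt(8)
u_A = 0.5658 / 2.8284271
u_A = 0.2000

0.2000


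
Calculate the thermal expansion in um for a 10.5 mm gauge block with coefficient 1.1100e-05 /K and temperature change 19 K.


dL = L * alpha * dT
= 10.5 * 1.1100e-05 * 19
= 0.0022145 mm
dL_um = 0.0022145 * 1000 = 2.2145 um

2.2145


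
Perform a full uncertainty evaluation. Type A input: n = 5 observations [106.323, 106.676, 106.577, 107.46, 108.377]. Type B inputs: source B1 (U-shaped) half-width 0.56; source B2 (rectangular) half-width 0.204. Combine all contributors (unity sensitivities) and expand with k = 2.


mean = (106.323 + 106.676 + 106.577 + 107.46 + 108.377) / 5 = 107.0826
s = sqrt(sum((x - mean)^2)/(n-1)) = 0.83902461
u_A = s / sqrt(n) = 0.83902461 / sqrt(5) = 0.37522321
u_B1 = 0.56 / sqrt(2) = 0.3959798
u_B2 = 0.204 / sqrt(3) = 0.11777945
uc = sqrt(0.37522321^2 + 0.3959798^2 + 0.11777945^2) = 0.55809001
U = k * uc = 2 * 0.55809001
U = 1.1162

1.1162


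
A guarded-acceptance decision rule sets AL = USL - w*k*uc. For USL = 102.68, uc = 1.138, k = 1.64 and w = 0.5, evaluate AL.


U = k * uc = 1.64 * 1.138 = 1.86632
guard band g = w * U = 0.5 * 1.86632 = 0.93316
AL = USL - g = 102.68 - 0.93316
AL = 101.7468

101.7468


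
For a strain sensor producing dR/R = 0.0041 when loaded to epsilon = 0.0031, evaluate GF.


GF = (dR/R) / epsilon
= 0.0041 / 0.0031
= 1.3226

1.3226


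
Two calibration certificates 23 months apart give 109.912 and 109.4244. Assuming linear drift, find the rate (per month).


rate = (v2 - v1) / months
= (109.4244 - 109.912) / 23
= -0.4876 / 23
= -0.0212

-0.0212


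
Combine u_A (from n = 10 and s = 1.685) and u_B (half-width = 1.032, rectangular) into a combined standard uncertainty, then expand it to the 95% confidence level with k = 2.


u_A = s / sqrt(n) = 1.685 / sqrt(10) = 0.53284379
u_B = half_width / sqrt(3) = 1.032 / sqrt(3) = 0.59582548
uc = sqrt(u_A^2 + u_B^2) = sqrt(0.53284379^2 + 0.59582548^2) = 0.79933129
U = k * uc = 2 * 0.79933129
U = 1.5987

1.5987


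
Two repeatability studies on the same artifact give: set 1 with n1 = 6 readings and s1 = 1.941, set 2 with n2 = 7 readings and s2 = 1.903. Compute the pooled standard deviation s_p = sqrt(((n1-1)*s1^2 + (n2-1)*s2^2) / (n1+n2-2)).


s_p = sqrt(((n1-1)*s1^2 + (n2-1)*s2^2) / (n1+n2-2))
numerator = (6-1)*1.941^2 + (7-1)*1.903^2 = 18.837405 + 21.728454 = 40.565859
denominator = 6 + 7 - 2 = 11
s_p^2 = 40.565859 / 11 = 3.6878054
s_p = sqrt(3.6878054) = 1.9204

1.9204


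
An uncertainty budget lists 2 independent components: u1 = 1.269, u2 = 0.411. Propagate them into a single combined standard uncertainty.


uc = sqrt(1.269^2 + 0.411^2)
uc = sqrt(1.779282)
uc = 1.3339

1.3339


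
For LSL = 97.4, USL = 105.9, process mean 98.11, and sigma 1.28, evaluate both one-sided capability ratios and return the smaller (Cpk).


Cpu = (USL - mean) / (3*sigma) = (105.9 - 98.11) / (3*1.28) = 2.0286
Cpl = (mean - LSL) / (3*sigma) = (98.11 - 97.4) / (3*1.28) = 0.1849
Cpk = min(Cpu, Cpl) = 0.1849

0.1849


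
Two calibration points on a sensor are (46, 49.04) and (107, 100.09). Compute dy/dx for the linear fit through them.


slope = (y2 - y1) / (x2 - x1)
= (100.09 - 49.04) / (107 - 46)
= 51.0500 / 61
= 0.8369

0.8369


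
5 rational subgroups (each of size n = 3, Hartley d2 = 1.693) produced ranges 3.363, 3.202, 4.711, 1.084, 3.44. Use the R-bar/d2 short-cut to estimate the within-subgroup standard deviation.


R_bar = (3.363 + 3.202 + 4.711 + 1.084 + 3.44) / 5
R_bar = 15.8 / 5 = 3.16
sigma_hat = R_bar / d2 = 3.16 / 1.693 = 1.8665

1.8665


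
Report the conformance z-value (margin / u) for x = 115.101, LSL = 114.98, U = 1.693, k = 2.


u = U / k = 1.693 / 2 = 0.8465
margin = |LSL - x| = |114.98 - 115.101| = 0.121
z = margin / u = 0.121 / 0.8465
z = 0.1429

0.1429


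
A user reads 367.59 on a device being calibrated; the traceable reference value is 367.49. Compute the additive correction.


Correction = standard - reading
= 367.49 - 367.59
= -0.1000

-0.1000


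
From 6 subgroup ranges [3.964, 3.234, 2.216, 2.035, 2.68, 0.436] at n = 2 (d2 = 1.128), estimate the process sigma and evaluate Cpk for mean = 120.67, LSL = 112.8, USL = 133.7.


R_bar = (3.964 + 3.234 + 2.216 + 2.035 + 2.68 + 0.436) / 6 = 2.4275
sigma = R_bar / d2 = 2.4275 / 1.128 = 2.152039
Cp = (USL - LSL)/(6*sigma) = (133.7 - 112.8)/(6*2.152039) = 1.6186
Cpu = (133.7 - 120.67)/(3*2.152039) = 2.0182
Cpl = (120.67 - 112.8)/(3*2.152039) = 1.2190
Cpk = min(Cpu, Cpl) = 1.2190

1.2190


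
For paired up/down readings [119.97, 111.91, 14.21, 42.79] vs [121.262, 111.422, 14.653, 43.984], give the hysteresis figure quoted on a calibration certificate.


|119.97 - 121.262| = 1.2920
|111.91 - 111.422| = 0.4880
|14.21 - 14.653| = 0.4430
|42.79 - 43.984| = 1.1940
hysteresis = max(diffs) = 1.2920

1.2920


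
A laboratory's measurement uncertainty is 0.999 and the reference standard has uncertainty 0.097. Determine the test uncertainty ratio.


TUR = u_lab / u_ref
= 0.999 / 0.097
= 10.2990

10.2990


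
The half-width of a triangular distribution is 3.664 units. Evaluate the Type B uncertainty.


u_B = half_width / sqrt(6)
u_B = 3.664 / 2.4494897
u_B = 1.4958

1.4958


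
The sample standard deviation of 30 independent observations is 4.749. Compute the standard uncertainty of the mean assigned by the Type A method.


u_A = s / sqrt(n)
u_A = 4.749 / sqrt(30)
u_A = 4.749 / 5.4772256
u_A = 0.8670

0.8670


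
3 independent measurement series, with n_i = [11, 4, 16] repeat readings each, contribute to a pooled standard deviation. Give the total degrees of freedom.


nu = sum_i (n_i - 1)
nu = ((11 - 1) + (4 - 1) + (16 - 1))
nu = 10 + 3 + 15
nu = 28

28


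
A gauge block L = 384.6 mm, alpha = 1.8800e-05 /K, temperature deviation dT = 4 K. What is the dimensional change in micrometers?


dL = L * alpha * dT
= 384.6 * 1.8800e-05 * 4
= 0.0289219 mm
dL_um = 0.0289219 * 1000 = 28.9219 um

28.9219


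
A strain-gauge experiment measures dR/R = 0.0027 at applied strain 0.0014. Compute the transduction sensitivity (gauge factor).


GF = (dR/R) / epsilon
= 0.0027 / 0.0014
= 1.9286

1.9286


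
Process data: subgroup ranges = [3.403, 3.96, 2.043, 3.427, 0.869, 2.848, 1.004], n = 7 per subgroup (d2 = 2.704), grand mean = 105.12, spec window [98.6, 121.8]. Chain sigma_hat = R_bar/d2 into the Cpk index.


R_bar = (3.403 + 3.96 + 2.043 + 3.427 + 0.869 + 2.848 + 1.004) / 7 = 2.5077143
sigma = R_bar / d2 = 2.5077143 / 2.704 = 0.92740913
Cp = (USL - LSL)/(6*sigma) = (121.8 - 98.6)/(6*0.92740913) = 4.1693
Cpu = (121.8 - 105.12)/(3*0.92740913) = 5.9952
Cpl = (105.12 - 98.6)/(3*0.92740913) = 2.3434
Cpk = min(Cpu, Cpl) = 2.3434

2.3434


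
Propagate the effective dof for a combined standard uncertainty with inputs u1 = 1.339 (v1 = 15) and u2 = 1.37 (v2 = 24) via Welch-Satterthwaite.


uc = sqrt(u1^2 + u2^2) = sqrt(1.339^2 + 1.37^2) = 1.9156777
v_eff = uc^4 / (u1^4/v1 + u2^4/v2)
= 1.9156777^4 / (1.339^4/15 + 1.37^4/24)
= 13.467587 / 0.36108578
v_eff = 37.2975

37.2975


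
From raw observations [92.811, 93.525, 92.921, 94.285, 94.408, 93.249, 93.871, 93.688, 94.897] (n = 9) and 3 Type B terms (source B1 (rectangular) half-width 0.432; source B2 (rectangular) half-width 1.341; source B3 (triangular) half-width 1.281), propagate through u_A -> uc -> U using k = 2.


mean = (92.811 + 93.525 + 92.921 + 94.285 + 94.408 + 93.249 + 93.871 + 93.688 + 94.897) / 9 = 93.73944444
s = sqrt(sum((x - mean)^2)/(n-1)) = 0.70025604
u_A = s / sqrt(n) = 0.70025604 / sqrt(9) = 0.23341868
u_B1 = 0.432 / sqrt(3) = 0.24941532
u_B2 = 1.341 / sqrt(3) = 0.77422671
u_B3 = 1.281 / sqrt(6) = 0.52296606
uc = sqrt(0.23341868^2 + 0.24941532^2 + 0.77422671^2 + 0.52296606^2) = 0.99479283
U = k * uc = 2 * 0.99479283
U = 1.9896

1.9896


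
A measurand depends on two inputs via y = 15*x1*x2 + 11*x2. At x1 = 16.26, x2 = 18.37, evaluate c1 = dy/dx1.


y = 15*x1*x2 + 11*x2
dy/dx1 = 15*x2
Evaluate at x2 = 18.37: c1 = 15 * 18.37
c1 = 275.5500

275.5500


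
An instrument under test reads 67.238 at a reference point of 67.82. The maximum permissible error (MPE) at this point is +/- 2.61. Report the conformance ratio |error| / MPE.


e = indication - reference = 67.238 - 67.82 = -0.5820
|e| = 0.5820
ratio = |e| / MPE = 0.5820 / 2.61
ratio = 0.2230

0.2230


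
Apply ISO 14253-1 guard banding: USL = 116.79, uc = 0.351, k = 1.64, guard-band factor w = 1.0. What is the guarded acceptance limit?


U = k * uc = 1.64 * 0.351 = 0.57564
guard band g = w * U = 1.0 * 0.57564 = 0.57564
AL = USL - g = 116.79 - 0.57564
AL = 116.2144

116.2144
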